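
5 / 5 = 1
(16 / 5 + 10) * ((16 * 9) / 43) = 9504 / 215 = 44.20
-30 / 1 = -30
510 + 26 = 536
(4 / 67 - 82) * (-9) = 49410 / 67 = 737.46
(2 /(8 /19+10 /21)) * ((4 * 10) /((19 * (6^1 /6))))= 840 /179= 4.69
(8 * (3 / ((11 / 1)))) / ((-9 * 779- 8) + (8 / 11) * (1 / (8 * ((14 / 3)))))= -336 / 1080923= -0.00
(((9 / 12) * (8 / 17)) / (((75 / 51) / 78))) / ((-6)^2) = 13 / 25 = 0.52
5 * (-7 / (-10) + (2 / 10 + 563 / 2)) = 1412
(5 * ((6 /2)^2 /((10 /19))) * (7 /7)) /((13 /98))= 8379 /13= 644.54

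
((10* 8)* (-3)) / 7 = -240 / 7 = -34.29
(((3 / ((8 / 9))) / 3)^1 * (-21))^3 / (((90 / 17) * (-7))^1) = 1821771 / 5120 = 355.81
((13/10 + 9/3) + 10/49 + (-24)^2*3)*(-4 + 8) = 1697854/245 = 6930.02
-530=-530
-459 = -459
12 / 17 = 0.71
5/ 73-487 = -35546/ 73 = -486.93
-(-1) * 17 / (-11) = -17 / 11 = -1.55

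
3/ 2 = 1.50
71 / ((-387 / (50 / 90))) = -355 / 3483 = -0.10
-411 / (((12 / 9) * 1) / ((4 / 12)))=-411 / 4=-102.75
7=7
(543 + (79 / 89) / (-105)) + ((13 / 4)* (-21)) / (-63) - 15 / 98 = 47440861 / 87220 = 543.92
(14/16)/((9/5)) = 35/72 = 0.49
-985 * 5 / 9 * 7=-34475 / 9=-3830.56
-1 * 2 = -2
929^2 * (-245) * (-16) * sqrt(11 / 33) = 3383120720 * sqrt(3) / 3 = 1953245658.39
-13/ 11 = -1.18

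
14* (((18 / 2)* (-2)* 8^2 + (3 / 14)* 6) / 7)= -16110 / 7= -2301.43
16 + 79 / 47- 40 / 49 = 16.86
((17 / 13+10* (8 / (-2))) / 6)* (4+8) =-1006 / 13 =-77.38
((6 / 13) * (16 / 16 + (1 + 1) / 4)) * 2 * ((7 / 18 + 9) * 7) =91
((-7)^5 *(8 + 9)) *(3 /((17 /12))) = -605052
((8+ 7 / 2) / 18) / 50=23 / 1800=0.01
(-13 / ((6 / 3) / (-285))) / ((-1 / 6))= -11115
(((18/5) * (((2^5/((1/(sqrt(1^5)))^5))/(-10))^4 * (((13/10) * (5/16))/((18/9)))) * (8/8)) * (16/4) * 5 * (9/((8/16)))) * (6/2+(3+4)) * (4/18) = 7667712/125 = 61341.70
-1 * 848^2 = -719104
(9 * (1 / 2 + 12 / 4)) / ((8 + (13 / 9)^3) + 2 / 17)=780759 / 275902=2.83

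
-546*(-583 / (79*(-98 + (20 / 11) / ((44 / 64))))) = -6419413 / 151917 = -42.26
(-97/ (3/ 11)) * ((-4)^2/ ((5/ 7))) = -119504/ 15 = -7966.93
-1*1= -1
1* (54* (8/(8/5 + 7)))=2160/43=50.23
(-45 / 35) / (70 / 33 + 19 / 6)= -594 / 2443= -0.24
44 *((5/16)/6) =55/24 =2.29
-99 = -99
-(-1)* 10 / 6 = 5 / 3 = 1.67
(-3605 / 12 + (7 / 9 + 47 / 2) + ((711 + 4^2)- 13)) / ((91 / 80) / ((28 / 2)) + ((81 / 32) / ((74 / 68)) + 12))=23329240 / 767619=30.39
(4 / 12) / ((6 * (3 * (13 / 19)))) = 19 / 702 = 0.03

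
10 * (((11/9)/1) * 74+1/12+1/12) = 906.11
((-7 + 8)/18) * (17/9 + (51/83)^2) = 70261/558009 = 0.13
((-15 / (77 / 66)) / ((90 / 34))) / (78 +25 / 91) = -26 / 419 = -0.06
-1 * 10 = -10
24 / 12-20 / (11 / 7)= -10.73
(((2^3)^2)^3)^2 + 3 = 68719476739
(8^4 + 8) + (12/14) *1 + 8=28790/7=4112.86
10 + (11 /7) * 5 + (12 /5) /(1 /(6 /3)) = 22.66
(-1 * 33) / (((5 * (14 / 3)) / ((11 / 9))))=-121 / 70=-1.73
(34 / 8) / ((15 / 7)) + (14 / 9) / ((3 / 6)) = 917 / 180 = 5.09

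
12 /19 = 0.63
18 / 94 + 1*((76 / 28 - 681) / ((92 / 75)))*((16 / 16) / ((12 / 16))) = -5577451 / 7567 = -737.08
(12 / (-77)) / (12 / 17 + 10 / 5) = -102 / 1771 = -0.06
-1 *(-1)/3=0.33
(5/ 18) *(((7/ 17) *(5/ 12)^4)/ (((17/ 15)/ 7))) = 765625/ 35956224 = 0.02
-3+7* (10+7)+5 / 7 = 817 / 7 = 116.71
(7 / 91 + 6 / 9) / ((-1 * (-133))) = 29 / 5187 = 0.01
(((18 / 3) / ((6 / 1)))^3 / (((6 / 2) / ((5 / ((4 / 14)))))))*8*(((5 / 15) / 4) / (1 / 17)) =595 / 9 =66.11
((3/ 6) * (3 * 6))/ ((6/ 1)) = 3/ 2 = 1.50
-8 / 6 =-4 / 3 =-1.33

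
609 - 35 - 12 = 562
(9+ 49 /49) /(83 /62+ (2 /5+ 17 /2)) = 1550 /1587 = 0.98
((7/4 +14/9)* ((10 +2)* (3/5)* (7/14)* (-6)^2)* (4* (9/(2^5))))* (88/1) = 212058/5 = 42411.60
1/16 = 0.06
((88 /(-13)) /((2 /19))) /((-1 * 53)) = 836 /689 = 1.21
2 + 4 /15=34 /15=2.27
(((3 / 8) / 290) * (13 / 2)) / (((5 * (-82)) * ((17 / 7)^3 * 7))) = -1911 / 9346491200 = -0.00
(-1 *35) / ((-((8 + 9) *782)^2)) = 35 / 176730436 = 0.00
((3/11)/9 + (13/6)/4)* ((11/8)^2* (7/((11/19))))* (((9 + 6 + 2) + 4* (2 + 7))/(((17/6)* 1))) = 1064399/4352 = 244.58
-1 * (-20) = 20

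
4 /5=0.80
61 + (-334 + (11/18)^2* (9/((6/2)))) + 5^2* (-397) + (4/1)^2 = -1099535/108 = -10180.88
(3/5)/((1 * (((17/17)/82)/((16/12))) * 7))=328/35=9.37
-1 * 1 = -1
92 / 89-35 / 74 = 3693 / 6586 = 0.56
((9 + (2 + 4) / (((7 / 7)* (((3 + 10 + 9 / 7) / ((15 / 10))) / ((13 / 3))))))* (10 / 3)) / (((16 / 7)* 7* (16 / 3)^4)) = 31671 / 10485760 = 0.00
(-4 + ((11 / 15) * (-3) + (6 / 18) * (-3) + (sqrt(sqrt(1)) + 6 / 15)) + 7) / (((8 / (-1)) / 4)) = -3 / 5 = -0.60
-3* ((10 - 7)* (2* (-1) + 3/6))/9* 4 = 6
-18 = -18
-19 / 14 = -1.36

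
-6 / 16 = -3 / 8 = -0.38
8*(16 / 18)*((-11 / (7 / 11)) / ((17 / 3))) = -7744 / 357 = -21.69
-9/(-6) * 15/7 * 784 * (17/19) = 42840/19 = 2254.74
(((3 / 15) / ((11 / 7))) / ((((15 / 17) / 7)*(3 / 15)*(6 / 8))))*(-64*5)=-213248 / 99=-2154.02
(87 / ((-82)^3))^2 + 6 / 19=1824040172355 / 5776126757056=0.32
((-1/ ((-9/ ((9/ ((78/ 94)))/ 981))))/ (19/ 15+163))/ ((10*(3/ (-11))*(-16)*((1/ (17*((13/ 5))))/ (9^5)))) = 1747413/ 3906560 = 0.45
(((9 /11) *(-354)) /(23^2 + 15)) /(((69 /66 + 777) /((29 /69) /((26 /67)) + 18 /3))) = -6747417 /1392091376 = -0.00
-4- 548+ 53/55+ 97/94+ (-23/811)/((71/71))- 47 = -2503280953/4192870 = -597.03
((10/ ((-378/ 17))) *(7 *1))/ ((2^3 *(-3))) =85/ 648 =0.13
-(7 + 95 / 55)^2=-9216 / 121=-76.17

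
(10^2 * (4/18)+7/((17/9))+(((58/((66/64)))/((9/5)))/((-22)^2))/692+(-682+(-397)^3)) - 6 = -6613219836457714/105690717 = -62571435.07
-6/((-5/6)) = 36/5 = 7.20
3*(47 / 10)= 141 / 10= 14.10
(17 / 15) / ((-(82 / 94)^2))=-37553 / 25215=-1.49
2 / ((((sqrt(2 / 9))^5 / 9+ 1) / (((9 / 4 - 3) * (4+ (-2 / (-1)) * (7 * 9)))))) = -194.50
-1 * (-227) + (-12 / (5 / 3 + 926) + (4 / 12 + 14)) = 2014784 / 8349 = 241.32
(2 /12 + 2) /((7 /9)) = 39 /14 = 2.79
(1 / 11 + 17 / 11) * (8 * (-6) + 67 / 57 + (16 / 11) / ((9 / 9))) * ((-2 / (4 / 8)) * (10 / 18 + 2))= 5234248 / 6897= 758.92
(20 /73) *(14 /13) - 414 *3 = -1178378 /949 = -1241.70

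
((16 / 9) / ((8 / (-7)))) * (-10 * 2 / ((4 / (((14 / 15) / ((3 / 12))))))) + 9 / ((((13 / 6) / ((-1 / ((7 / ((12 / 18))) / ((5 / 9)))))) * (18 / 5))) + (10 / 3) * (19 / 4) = 220193 / 4914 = 44.81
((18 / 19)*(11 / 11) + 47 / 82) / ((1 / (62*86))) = 6315754 / 779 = 8107.51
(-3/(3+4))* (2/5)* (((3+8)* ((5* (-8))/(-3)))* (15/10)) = -264/7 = -37.71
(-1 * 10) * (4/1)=-40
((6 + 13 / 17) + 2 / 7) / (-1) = -839 / 119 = -7.05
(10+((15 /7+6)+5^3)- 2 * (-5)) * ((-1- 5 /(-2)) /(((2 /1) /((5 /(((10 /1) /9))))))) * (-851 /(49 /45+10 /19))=-2632474890 /9667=-272315.60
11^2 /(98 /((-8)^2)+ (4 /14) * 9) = 27104 /919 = 29.49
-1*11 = -11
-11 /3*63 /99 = -7 /3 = -2.33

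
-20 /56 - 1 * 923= -12927 /14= -923.36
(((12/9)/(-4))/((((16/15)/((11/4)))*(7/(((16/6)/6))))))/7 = -55/7056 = -0.01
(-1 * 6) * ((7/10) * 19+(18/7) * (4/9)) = -3033/35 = -86.66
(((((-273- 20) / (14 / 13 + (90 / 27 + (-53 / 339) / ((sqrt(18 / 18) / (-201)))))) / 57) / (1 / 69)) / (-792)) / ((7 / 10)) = 9899591 / 554506260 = 0.02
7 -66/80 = 247/40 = 6.18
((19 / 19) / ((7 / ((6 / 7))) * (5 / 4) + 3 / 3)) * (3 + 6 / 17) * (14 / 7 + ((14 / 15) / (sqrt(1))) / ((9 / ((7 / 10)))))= 212648 / 342975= 0.62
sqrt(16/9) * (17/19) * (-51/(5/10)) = -2312/19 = -121.68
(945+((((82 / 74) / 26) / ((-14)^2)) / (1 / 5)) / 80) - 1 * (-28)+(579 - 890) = 662.00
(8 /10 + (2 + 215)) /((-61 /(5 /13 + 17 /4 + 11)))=-55.82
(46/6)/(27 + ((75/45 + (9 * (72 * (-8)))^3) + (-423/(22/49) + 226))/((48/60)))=-2024/45973643164967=-0.00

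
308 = 308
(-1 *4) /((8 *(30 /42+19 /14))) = -7 /29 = -0.24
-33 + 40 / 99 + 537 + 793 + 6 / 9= 128509 / 99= 1298.07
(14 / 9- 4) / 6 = -11 / 27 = -0.41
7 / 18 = 0.39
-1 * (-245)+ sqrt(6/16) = sqrt(6)/4+ 245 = 245.61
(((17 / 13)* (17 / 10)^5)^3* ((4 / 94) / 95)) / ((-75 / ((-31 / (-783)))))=-435955618014099474721279 / 288034526812500000000000000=-0.00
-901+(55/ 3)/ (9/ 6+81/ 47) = -813839/ 909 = -895.31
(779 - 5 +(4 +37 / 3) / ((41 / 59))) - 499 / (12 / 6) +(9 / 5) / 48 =548.04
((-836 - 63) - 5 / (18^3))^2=27488765878729 / 34012224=808202.54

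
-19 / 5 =-3.80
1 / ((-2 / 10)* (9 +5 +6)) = -1 / 4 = -0.25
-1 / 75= -0.01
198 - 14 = 184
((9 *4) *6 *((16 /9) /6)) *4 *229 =58624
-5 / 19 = -0.26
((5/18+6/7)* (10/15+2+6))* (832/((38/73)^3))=75210990712/1296351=58017.46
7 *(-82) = -574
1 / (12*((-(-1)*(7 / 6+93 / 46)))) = 23 / 880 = 0.03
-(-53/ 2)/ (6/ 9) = 39.75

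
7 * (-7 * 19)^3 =-16468459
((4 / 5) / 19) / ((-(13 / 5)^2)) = -20 / 3211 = -0.01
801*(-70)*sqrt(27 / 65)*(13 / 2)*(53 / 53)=-16821*sqrt(195)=-234892.48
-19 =-19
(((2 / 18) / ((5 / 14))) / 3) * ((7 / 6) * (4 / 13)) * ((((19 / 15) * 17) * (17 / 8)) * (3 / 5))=269059 / 263250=1.02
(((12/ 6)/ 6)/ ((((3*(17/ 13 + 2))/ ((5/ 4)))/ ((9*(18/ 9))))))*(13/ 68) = 845/ 5848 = 0.14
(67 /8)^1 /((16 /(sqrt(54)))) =201* sqrt(6) /128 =3.85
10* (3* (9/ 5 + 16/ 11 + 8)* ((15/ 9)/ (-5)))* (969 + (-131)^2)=-22444940/ 11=-2040449.09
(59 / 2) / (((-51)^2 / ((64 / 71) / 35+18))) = 1321423 / 6463485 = 0.20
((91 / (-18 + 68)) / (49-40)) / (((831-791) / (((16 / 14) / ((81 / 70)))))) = 91 / 18225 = 0.00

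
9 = 9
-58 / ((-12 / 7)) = 203 / 6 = 33.83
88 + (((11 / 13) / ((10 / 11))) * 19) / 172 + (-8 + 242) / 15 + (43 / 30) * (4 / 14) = 48886991 / 469560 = 104.11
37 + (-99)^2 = 9838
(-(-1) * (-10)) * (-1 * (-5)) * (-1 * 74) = 3700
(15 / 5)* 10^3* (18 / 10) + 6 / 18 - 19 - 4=5377.33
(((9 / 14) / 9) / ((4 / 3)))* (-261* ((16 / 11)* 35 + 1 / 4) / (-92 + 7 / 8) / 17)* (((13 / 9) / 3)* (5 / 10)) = 848627 / 7634088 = 0.11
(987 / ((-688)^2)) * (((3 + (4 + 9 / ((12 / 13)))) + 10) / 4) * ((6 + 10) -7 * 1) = 950481 / 7573504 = 0.13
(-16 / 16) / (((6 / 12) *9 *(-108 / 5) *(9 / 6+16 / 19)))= 95 / 21627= 0.00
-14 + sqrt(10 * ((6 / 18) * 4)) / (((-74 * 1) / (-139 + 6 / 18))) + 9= -5 + 416 * sqrt(30) / 333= 1.84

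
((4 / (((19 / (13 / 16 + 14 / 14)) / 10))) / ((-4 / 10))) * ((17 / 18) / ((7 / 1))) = -12325 / 9576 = -1.29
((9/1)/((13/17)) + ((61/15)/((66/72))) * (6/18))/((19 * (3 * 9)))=28417/1100385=0.03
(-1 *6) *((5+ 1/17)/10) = -258/85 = -3.04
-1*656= -656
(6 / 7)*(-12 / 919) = -72 / 6433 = -0.01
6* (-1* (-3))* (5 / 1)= 90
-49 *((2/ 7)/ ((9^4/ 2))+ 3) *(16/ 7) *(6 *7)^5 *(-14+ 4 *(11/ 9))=97224552750080/ 243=400101040123.79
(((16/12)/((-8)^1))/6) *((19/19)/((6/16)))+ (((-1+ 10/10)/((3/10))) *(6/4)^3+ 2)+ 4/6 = 70/27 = 2.59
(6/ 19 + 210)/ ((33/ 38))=2664/ 11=242.18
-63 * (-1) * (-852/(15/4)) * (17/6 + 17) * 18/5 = -25549776/25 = -1021991.04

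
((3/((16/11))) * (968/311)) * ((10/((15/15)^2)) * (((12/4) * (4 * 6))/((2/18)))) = 41599.10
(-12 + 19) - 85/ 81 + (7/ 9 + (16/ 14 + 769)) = 440486/ 567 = 776.87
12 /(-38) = -6 /19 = -0.32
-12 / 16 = -3 / 4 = -0.75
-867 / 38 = -22.82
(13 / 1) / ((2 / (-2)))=-13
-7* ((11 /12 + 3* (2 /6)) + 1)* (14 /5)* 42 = -2401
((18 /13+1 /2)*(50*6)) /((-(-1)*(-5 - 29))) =-3675 /221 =-16.63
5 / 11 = 0.45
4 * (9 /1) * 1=36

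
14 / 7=2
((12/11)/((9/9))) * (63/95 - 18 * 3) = -58.19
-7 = -7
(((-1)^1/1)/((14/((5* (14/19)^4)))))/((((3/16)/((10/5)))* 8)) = -54880/390963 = -0.14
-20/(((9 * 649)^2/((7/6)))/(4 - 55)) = 1190/34117281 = 0.00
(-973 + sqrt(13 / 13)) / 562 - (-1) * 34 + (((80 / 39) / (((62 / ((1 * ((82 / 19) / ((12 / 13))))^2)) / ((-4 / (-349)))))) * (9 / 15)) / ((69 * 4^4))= 703797008356757 / 21809324837088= 32.27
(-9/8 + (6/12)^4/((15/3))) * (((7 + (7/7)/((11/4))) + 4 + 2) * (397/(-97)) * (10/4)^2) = 25969755/68288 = 380.30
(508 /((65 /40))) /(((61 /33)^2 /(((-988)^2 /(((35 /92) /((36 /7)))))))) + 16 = 1100632796639696 /911645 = 1207304155.28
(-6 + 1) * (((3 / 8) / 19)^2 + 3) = -346605 / 23104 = -15.00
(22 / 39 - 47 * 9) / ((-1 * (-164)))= -16475 / 6396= -2.58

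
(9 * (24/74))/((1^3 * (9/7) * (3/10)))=280/37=7.57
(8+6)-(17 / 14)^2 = 2455 / 196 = 12.53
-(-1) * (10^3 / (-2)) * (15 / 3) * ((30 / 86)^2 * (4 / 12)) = -187500 / 1849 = -101.41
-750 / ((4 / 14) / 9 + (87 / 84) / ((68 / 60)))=-3213000 / 4051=-793.14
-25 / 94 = -0.27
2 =2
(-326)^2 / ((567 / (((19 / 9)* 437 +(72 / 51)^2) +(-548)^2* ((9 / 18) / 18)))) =853811287780 / 491589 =1736839.69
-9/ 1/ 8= -9/ 8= -1.12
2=2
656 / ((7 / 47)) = 30832 / 7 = 4404.57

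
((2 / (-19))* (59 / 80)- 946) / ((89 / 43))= -30917817 / 67640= -457.09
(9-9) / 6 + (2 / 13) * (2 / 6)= 2 / 39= 0.05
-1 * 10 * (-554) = 5540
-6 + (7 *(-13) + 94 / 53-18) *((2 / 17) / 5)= -38396 / 4505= -8.52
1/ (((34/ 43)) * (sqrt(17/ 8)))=43 * sqrt(34)/ 289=0.87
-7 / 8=-0.88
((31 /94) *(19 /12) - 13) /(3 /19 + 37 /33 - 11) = 588335 /458344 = 1.28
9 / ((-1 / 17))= -153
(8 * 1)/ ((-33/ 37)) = -296/ 33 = -8.97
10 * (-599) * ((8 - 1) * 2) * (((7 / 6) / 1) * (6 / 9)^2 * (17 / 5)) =-3991736 / 27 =-147842.07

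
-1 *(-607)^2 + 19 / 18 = -6632063 / 18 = -368447.94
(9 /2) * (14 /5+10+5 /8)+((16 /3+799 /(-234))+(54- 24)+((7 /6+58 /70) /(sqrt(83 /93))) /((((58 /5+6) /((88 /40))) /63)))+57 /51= 1257 * sqrt(7719) /6640+14869597 /159120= 110.08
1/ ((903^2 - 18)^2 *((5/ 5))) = 1/ 664862482881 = 0.00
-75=-75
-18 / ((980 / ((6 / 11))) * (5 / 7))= -27 / 1925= -0.01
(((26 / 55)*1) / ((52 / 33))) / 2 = 3 / 20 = 0.15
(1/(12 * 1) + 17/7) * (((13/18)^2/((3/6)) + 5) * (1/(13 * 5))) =206569/884520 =0.23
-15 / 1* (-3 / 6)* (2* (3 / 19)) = 2.37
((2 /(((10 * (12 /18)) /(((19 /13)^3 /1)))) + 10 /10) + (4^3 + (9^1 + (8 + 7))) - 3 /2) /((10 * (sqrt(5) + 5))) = 242869 /109850 - 242869 * sqrt(5) /549250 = 1.22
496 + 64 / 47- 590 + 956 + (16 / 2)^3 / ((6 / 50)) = 723334 / 141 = 5130.03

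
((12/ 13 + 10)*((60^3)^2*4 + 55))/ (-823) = -26500608007810/ 10699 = -2476923825.39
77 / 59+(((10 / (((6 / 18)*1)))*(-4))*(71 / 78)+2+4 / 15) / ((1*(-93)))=2627017 / 1069965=2.46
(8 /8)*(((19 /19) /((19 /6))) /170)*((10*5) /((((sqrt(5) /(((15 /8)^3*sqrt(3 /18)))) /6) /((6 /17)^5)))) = 2460375*sqrt(30) /3668910488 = 0.00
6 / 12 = 1 / 2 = 0.50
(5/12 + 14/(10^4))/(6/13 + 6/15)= 81523/168000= 0.49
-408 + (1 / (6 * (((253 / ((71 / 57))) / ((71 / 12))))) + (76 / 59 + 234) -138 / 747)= -879087780719 / 5084613864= -172.89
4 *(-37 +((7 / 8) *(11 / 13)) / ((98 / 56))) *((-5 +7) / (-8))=951 / 26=36.58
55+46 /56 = 1563 /28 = 55.82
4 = 4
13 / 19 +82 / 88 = 1351 / 836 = 1.62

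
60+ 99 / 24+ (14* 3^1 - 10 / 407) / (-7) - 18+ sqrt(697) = 66.53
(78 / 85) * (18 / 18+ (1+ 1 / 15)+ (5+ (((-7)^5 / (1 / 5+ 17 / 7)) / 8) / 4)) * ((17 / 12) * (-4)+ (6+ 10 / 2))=-6508879 / 6900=-943.32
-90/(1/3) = -270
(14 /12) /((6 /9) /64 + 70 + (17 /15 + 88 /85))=9520 /588981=0.02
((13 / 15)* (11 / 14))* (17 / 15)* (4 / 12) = 2431 / 9450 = 0.26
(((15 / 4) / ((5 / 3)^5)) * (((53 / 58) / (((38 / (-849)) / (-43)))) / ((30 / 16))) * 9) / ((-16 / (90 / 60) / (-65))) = 165030952203 / 22040000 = 7487.79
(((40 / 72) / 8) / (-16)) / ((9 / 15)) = -25 / 3456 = -0.01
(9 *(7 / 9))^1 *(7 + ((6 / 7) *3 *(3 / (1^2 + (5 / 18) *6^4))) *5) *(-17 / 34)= -17959 / 722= -24.87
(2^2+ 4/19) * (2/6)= 80/57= 1.40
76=76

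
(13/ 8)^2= 169/ 64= 2.64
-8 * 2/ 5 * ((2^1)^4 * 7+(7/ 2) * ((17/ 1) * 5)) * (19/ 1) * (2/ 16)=-15561/ 5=-3112.20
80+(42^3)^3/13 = 406671383850512/13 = 31282414142347.08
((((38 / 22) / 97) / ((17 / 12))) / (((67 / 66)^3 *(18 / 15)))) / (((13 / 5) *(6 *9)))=459800 / 6447456431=0.00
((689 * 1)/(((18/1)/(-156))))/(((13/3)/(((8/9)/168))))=-7.29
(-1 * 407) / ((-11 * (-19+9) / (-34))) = 629 / 5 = 125.80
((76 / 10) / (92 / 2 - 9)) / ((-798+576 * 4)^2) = 19 / 209793330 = 0.00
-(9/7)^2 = -81/49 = -1.65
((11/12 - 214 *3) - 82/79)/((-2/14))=4261117/948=4494.85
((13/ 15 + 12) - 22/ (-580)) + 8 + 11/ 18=28078/ 1305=21.52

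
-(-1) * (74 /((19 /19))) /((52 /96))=1776 /13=136.62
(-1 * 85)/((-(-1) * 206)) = -85/206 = -0.41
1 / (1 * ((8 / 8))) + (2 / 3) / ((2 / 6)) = 3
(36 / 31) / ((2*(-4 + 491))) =18 / 15097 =0.00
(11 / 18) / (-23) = -11 / 414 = -0.03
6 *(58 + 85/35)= 2538/7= 362.57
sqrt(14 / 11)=sqrt(154) / 11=1.13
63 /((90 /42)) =147 /5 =29.40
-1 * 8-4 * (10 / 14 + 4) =-188 / 7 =-26.86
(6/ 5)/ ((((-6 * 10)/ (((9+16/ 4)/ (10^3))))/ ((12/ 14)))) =-39/ 175000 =-0.00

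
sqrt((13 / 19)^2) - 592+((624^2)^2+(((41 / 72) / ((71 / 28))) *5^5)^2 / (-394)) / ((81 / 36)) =1853744526722569883639 / 27510219054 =67383851909.13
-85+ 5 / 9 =-760 / 9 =-84.44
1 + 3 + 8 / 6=16 / 3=5.33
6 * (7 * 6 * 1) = 252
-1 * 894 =-894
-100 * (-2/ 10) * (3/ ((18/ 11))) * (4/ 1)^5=112640/ 3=37546.67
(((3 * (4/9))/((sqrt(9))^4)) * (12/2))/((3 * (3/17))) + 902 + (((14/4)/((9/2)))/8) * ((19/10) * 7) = 52690931/58320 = 903.48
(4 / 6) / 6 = 1 / 9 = 0.11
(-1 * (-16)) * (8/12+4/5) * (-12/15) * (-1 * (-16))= -22528/75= -300.37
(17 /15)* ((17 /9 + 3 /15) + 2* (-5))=-6052 /675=-8.97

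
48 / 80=3 / 5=0.60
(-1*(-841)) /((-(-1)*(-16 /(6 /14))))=-2523 /112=-22.53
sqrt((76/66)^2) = 1.15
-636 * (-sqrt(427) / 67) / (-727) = -636 * sqrt(427) / 48709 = -0.27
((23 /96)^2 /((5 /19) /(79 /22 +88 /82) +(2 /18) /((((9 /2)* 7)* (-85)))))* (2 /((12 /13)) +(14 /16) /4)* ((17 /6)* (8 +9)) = 237866912679445 /2033484562432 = 116.98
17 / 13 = 1.31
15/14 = 1.07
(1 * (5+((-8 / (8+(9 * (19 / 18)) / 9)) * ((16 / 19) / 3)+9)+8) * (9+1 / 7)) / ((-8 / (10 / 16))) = -336830 / 21679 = -15.54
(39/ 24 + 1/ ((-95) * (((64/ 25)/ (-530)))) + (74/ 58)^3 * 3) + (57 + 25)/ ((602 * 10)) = 10.05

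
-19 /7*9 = -171 /7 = -24.43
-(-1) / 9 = 1 / 9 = 0.11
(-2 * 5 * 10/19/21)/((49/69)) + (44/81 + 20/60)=276407/527877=0.52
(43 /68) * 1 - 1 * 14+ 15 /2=-399 /68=-5.87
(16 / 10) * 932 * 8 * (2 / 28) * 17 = 507008 / 35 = 14485.94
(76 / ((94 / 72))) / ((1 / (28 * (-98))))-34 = -7509182 / 47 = -159769.83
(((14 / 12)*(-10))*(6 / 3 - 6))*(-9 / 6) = -70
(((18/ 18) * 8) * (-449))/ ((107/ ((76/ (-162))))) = 136496/ 8667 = 15.75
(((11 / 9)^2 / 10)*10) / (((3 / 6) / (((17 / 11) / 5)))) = 374 / 405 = 0.92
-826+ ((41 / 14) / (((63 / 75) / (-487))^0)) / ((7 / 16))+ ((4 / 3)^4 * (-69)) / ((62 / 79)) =-44998426 / 41013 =-1097.17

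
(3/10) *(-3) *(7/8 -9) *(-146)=-8541/8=-1067.62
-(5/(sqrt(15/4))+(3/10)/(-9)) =1/30 - 2 * sqrt(15)/3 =-2.55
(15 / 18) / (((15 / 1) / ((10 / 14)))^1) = 0.04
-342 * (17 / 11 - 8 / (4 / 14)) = 99522 / 11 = 9047.45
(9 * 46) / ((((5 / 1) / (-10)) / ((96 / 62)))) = -39744 / 31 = -1282.06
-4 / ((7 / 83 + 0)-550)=0.01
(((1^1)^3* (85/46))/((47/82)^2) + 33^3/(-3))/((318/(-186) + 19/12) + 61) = -32328462468/164360645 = -196.69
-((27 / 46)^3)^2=-387420489 / 9474296896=-0.04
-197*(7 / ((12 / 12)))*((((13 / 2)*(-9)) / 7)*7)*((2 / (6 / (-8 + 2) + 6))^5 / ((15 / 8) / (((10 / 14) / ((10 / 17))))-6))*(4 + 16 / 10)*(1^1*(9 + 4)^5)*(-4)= 2433282612354048 / 1578125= 1541882051.39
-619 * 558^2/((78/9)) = -289101474/13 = -22238574.92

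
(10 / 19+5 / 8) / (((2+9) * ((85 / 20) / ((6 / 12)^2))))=175 / 28424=0.01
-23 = -23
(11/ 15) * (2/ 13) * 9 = 66/ 65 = 1.02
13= 13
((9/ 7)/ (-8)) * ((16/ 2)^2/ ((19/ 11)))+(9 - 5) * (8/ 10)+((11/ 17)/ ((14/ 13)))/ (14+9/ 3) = -1045311/ 384370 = -2.72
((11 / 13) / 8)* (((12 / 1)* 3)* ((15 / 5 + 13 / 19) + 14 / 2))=20097 / 494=40.68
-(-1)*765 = 765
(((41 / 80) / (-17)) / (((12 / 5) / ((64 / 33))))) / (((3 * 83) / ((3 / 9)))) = -41 / 1257201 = -0.00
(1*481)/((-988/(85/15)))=-629/228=-2.76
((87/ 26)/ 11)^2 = 7569/ 81796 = 0.09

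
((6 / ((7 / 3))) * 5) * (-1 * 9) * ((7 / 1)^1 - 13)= 4860 / 7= 694.29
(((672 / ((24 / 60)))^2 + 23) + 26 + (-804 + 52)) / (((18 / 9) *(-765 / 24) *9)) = -11286788 / 2295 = -4917.99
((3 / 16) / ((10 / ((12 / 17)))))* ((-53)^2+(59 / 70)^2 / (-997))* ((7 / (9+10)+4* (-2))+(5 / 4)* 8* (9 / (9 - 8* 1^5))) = 38657139484923 / 12623615200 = 3062.29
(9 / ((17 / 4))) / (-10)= -18 / 85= -0.21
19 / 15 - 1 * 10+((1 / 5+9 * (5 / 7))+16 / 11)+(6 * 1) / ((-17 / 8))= -68207 / 19635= -3.47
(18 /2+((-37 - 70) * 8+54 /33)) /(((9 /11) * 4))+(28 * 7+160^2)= 919357 /36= 25537.69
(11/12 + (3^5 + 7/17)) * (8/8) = 49843/204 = 244.33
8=8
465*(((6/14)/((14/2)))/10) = 2.85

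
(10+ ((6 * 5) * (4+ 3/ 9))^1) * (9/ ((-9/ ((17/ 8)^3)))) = -171955/ 128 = -1343.40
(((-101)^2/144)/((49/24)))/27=1.29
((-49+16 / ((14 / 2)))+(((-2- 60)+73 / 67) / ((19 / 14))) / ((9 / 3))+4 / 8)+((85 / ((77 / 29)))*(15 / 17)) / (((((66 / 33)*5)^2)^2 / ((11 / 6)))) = -1308196849 / 21386400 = -61.17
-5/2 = -2.50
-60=-60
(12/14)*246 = 1476/7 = 210.86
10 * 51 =510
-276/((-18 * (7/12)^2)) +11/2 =4955/98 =50.56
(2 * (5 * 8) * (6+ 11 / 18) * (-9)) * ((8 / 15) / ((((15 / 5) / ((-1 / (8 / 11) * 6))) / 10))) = 209440 / 3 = 69813.33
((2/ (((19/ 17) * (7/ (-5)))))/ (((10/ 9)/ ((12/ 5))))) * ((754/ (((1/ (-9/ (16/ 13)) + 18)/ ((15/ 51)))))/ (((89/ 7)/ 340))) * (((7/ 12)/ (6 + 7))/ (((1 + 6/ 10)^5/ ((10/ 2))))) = -56779734375/ 2895208448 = -19.61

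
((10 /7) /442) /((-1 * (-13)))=0.00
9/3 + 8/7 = 29/7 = 4.14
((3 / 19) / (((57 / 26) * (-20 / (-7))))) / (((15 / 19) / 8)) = 364 / 1425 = 0.26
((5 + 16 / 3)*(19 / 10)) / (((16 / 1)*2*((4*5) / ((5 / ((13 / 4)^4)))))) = 0.00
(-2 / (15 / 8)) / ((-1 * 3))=16 / 45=0.36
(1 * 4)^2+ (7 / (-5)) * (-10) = 30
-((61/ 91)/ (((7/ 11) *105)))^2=-0.00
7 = 7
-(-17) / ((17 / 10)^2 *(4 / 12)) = 300 / 17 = 17.65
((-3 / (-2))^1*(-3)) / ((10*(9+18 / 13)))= -13 / 300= -0.04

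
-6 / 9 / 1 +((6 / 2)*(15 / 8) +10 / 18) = 397 / 72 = 5.51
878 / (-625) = -1.40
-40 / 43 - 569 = -24507 / 43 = -569.93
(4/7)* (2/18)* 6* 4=32/21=1.52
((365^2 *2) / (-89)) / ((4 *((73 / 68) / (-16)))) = 992800 / 89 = 11155.06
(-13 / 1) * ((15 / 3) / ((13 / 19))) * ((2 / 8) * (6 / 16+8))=-198.91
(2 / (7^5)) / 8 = 1 / 67228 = 0.00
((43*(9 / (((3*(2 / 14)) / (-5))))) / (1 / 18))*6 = -487620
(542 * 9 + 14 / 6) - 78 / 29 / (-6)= 424628 / 87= 4880.78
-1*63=-63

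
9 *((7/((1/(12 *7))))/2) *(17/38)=22491/19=1183.74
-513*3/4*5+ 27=-7587/4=-1896.75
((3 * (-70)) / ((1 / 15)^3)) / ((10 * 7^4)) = -10125 / 343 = -29.52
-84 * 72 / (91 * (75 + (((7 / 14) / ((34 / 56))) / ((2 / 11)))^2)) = -62424 / 89713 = -0.70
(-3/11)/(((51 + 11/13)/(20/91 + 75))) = -20535/51898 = -0.40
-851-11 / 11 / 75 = -63826 / 75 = -851.01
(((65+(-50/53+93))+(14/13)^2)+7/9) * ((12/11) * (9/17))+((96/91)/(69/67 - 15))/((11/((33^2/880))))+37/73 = 1580407130317/17118080980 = 92.32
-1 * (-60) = 60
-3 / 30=-1 / 10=-0.10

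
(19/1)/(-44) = -19/44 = -0.43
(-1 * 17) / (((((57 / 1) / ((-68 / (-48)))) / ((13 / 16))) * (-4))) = 3757 / 43776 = 0.09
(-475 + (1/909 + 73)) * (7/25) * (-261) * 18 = 1335233718/2525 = 528805.43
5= 5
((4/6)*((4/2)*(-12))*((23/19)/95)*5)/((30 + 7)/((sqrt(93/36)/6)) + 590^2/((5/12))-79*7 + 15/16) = -106010730752/86823519380454497 + 1818624*sqrt(93)/86823519380454497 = -0.00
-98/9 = -10.89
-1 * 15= -15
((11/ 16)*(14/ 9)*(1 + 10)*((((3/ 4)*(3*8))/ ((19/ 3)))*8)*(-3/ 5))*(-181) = 2759526/ 95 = 29047.64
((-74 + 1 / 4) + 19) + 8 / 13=-2815 / 52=-54.13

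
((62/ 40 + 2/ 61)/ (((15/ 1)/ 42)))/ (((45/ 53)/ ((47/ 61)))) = 33670847/ 8372250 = 4.02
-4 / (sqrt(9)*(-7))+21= 445 / 21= 21.19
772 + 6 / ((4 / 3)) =1553 / 2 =776.50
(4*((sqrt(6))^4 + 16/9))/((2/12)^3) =32640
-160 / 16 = -10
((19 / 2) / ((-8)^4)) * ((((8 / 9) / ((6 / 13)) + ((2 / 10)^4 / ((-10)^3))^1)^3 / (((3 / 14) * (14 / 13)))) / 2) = 8479025742623806137638299 / 236196000000000000000000000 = 0.04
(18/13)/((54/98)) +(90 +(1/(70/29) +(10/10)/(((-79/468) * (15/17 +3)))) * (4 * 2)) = 83.62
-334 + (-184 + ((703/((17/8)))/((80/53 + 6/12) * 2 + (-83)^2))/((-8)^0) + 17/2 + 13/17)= -3159258433/6210610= -508.69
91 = 91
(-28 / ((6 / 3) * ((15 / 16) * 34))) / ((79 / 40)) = -896 / 4029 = -0.22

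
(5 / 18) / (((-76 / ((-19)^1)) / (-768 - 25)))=-3965 / 72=-55.07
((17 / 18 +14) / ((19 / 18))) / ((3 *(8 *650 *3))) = 269 / 889200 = 0.00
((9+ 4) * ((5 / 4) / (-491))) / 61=-65 / 119804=-0.00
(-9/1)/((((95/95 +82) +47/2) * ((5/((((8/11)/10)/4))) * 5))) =-6/97625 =-0.00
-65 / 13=-5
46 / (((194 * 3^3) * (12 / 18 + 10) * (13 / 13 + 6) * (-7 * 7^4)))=-23 / 3286642464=-0.00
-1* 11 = -11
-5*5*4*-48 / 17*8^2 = 307200 / 17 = 18070.59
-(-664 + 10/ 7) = 4638/ 7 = 662.57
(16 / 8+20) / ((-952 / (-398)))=2189 / 238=9.20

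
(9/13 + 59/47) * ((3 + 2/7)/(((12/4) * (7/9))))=11730/4277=2.74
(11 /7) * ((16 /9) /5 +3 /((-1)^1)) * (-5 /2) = 187 /18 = 10.39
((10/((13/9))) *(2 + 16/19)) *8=157.41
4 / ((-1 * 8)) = -1 / 2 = -0.50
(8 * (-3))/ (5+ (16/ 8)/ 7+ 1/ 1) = -3.82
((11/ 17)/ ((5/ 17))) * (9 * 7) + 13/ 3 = 2144/ 15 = 142.93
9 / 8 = 1.12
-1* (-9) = 9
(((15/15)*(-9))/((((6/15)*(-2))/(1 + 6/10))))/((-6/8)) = -24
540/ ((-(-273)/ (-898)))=-161640/ 91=-1776.26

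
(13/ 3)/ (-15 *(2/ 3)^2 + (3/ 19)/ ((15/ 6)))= -1235/ 1882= -0.66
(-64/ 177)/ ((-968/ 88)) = 0.03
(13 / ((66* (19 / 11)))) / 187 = 0.00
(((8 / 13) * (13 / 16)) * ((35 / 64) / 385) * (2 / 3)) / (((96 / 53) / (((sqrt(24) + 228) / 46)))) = 53 * sqrt(6) / 4663296 + 1007 / 777216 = 0.00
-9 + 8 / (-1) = -17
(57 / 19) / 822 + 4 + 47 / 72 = 45931 / 9864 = 4.66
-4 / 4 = -1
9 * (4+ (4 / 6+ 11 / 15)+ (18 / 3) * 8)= 480.60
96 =96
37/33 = 1.12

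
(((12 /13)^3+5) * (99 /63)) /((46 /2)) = 139843 /353717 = 0.40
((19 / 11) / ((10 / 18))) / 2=1.55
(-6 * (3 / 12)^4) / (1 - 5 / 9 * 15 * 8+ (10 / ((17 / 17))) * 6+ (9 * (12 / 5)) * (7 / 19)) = -855 / 83584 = -0.01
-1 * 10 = -10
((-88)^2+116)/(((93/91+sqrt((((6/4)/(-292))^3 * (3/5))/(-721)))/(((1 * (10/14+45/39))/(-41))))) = -350.43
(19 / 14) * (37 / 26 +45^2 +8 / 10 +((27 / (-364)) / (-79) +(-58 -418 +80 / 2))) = 4346937591 / 2012920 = 2159.52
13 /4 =3.25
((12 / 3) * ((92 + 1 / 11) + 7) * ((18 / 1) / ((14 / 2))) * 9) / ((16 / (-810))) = -35757450 / 77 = -464382.47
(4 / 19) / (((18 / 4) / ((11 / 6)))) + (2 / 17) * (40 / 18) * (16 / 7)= 41716 / 61047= 0.68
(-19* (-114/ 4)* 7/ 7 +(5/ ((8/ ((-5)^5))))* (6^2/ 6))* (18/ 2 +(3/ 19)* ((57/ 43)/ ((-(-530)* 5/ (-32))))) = -22919219379/ 227900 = -100567.00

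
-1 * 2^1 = -2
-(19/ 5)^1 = -19/ 5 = -3.80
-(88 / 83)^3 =-681472 / 571787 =-1.19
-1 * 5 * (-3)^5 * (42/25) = 2041.20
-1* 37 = -37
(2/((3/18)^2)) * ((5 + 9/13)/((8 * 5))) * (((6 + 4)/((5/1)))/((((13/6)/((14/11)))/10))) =223776/1859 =120.37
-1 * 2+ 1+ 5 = 4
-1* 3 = -3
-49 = -49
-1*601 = -601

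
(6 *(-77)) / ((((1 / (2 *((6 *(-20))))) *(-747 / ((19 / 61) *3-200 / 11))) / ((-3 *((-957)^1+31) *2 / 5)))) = 14403107712 / 5063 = 2844777.35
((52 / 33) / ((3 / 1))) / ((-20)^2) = 0.00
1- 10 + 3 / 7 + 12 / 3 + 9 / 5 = -97 / 35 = -2.77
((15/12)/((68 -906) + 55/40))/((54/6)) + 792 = 47707694/60237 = 792.00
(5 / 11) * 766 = 3830 / 11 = 348.18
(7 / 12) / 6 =7 / 72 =0.10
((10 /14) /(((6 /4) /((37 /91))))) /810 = 37 /154791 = 0.00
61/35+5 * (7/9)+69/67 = 140593/21105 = 6.66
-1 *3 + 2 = -1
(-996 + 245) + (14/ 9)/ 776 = -2622485/ 3492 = -751.00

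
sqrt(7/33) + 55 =sqrt(231)/33 + 55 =55.46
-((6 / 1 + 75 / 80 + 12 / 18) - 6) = -1.60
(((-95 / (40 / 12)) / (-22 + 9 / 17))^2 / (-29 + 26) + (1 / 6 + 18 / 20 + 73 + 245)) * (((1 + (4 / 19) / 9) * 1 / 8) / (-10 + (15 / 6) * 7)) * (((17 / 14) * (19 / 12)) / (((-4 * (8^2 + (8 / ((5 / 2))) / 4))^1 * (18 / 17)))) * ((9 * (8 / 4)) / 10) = -147145193591 / 2148161679360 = -0.07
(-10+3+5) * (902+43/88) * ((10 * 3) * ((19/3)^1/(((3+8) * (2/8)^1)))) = -15089610/121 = -124707.52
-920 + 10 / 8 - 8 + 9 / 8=-925.62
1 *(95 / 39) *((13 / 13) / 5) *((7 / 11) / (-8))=-133 / 3432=-0.04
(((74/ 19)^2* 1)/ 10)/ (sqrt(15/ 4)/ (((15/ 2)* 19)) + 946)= 7770444/ 4845970139 - 2738* sqrt(15)/ 460367163205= 0.00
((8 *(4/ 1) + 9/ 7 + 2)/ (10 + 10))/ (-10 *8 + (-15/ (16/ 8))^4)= 988/ 1727075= 0.00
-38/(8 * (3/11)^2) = -63.86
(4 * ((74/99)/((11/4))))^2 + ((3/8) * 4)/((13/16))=46686232/15416973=3.03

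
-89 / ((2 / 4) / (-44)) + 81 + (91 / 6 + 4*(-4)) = 47473 / 6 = 7912.17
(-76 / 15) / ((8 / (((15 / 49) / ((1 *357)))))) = -0.00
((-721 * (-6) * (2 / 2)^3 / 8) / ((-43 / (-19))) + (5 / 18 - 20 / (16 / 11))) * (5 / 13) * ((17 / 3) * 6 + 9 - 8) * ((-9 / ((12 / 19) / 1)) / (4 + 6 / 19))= -11024606075 / 1100112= -10021.35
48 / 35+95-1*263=-5832 / 35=-166.63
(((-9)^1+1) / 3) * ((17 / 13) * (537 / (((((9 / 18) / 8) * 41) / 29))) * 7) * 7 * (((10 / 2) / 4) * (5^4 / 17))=-25435900000 / 533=-47722138.84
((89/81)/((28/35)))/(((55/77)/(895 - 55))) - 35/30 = 87157/54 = 1614.02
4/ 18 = 2/ 9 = 0.22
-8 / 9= -0.89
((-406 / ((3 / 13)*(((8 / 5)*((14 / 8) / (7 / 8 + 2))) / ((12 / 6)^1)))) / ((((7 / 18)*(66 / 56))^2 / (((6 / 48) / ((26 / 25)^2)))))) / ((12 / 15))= -2484.55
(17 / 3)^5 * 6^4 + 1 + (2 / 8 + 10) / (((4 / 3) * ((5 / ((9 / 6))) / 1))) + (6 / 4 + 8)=3634840067 / 480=7572583.47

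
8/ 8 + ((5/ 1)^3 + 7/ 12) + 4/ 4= 1531/ 12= 127.58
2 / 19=0.11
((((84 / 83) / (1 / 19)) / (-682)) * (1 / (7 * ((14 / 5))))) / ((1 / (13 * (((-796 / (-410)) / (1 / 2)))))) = -589836 / 8122961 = -0.07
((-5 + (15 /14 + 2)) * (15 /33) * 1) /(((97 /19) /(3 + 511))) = -659205 /7469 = -88.26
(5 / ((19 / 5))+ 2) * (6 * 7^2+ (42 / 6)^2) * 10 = 216090 / 19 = 11373.16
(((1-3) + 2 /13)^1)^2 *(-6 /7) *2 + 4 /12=-19553 /3549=-5.51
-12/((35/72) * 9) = -96/35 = -2.74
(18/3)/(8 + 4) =0.50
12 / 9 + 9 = 31 / 3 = 10.33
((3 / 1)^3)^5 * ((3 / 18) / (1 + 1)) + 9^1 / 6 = 4782975 / 4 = 1195743.75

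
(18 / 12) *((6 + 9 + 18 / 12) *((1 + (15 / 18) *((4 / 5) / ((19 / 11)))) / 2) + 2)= 3063 / 152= 20.15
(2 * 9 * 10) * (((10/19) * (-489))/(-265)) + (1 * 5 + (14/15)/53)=2716391/15105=179.83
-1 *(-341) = 341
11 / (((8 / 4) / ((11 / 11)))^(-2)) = 44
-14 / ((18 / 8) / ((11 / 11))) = -56 / 9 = -6.22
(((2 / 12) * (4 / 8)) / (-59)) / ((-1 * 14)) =1 / 9912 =0.00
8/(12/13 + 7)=104/103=1.01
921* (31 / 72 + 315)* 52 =90639601 / 6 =15106600.17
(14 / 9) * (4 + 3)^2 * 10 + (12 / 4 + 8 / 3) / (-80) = 548749 / 720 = 762.15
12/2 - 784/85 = -274/85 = -3.22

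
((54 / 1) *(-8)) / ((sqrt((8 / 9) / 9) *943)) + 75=73.54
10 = 10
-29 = -29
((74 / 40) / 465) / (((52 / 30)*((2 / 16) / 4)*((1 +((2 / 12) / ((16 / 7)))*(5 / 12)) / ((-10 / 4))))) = -85248 / 478361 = -0.18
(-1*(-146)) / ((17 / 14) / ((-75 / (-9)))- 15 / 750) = 12775 / 11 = 1161.36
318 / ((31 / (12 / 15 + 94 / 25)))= 36252 / 775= 46.78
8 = 8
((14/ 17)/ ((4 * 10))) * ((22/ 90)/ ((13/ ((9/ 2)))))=77/ 44200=0.00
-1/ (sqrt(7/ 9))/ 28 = -3 * sqrt(7)/ 196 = -0.04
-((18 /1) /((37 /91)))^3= -4394826072 /50653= -86763.39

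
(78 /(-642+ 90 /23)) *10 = -1495 /1223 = -1.22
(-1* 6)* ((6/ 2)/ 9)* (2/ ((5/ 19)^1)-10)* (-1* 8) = -192/ 5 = -38.40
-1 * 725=-725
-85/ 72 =-1.18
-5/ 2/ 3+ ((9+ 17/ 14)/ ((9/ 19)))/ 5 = 1096/ 315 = 3.48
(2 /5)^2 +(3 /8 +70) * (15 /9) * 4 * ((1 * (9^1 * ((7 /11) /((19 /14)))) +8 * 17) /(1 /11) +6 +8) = 1040564978 /1425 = 730221.04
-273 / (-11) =273 / 11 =24.82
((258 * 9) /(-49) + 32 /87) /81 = -200446 /345303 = -0.58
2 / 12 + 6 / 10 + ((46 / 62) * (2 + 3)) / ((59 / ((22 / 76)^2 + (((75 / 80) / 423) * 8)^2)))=50666533112 / 65634039945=0.77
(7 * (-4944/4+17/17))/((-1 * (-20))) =-1729/4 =-432.25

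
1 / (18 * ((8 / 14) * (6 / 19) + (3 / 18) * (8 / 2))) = 133 / 2028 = 0.07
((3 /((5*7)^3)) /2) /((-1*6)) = -1 /171500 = -0.00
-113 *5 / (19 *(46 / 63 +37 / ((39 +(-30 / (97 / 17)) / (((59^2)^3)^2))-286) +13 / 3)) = -1517336218637476326527766286455 / 250723550086893610552402796656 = -6.05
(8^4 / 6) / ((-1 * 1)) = -2048 / 3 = -682.67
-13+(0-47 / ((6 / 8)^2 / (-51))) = 12745 / 3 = 4248.33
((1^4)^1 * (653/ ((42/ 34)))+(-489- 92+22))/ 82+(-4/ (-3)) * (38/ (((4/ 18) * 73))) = 173021/ 62853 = 2.75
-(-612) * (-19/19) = -612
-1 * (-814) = 814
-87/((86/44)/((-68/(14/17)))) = 1106292/301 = 3675.39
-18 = -18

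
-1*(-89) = 89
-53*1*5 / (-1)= 265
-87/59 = -1.47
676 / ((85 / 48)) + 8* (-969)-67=-632167 / 85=-7437.26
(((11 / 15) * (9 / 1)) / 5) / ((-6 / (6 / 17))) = -33 / 425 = -0.08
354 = 354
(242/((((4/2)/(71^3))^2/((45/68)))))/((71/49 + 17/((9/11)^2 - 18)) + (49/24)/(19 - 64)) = 1075062581092266349275/88601399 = 12133697585207.05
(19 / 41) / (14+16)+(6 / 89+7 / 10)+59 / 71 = 1254343 / 777237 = 1.61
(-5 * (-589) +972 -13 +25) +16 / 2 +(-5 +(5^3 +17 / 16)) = 64929 / 16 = 4058.06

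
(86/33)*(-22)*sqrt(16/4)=-344/3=-114.67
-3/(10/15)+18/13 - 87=-2343/26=-90.12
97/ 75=1.29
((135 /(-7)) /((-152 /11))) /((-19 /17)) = -25245 /20216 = -1.25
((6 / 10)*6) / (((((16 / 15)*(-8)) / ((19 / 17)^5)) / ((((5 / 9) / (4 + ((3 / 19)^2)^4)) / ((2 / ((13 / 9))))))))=-546688785009341767 / 7407892438310578560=-0.07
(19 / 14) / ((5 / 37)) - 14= -277 / 70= -3.96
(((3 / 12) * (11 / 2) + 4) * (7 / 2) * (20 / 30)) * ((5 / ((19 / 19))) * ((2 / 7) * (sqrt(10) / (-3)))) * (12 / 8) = -215 * sqrt(10) / 24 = -28.33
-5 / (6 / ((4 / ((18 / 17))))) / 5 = -0.63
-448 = -448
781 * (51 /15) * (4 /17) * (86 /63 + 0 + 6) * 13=59822.12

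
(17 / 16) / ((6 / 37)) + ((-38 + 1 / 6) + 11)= -649 / 32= -20.28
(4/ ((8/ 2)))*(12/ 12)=1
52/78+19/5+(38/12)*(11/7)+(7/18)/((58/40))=177421/18270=9.71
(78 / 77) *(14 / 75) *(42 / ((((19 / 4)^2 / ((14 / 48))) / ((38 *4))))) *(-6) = -489216 / 5225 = -93.63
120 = 120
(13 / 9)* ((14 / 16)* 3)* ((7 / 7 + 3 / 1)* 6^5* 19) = 2240784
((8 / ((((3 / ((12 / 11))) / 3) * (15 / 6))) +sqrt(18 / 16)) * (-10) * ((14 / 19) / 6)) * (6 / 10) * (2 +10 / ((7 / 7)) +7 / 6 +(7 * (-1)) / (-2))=-8960 / 209- 175 * sqrt(2) / 19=-55.90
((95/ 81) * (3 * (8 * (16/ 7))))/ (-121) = -0.53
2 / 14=1 / 7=0.14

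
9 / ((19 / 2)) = 18 / 19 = 0.95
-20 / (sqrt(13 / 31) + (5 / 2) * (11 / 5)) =-13640 / 3699 + 80 * sqrt(403) / 3699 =-3.25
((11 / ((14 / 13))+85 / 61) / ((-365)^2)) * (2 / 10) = 9913 / 568870750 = 0.00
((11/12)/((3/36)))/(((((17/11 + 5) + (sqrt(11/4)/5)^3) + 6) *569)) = 16698000000/10835944361981- 14641000 *sqrt(11)/10835944361981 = 0.00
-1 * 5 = -5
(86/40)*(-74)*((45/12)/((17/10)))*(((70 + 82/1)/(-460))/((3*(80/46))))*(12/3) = 30229/340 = 88.91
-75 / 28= -2.68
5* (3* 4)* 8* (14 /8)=840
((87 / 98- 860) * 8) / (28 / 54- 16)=4546422 / 10241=443.94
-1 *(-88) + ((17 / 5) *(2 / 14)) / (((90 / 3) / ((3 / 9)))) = 277217 / 3150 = 88.01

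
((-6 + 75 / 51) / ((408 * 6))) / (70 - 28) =-0.00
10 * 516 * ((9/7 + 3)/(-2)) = -77400/7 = -11057.14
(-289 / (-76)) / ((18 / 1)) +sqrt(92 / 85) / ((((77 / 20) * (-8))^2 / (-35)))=289 / 1368 - 25 * sqrt(1955) / 28798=0.17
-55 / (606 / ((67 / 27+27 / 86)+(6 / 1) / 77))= -2568695 / 9849924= -0.26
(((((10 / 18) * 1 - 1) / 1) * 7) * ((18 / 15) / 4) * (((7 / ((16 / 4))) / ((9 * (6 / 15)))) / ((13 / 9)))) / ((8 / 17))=-833 / 1248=-0.67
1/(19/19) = 1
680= 680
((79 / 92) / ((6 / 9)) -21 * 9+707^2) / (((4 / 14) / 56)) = 97933612.46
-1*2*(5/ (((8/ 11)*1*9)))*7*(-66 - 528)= 12705/ 2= 6352.50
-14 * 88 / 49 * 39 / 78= -88 / 7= -12.57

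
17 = 17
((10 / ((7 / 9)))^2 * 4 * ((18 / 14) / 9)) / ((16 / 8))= 16200 / 343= 47.23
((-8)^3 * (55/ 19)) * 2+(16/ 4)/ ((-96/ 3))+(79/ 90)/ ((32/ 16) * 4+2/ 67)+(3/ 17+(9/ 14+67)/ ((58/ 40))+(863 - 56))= -13400407810351/ 6349701960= -2110.40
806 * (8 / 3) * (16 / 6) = 51584 / 9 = 5731.56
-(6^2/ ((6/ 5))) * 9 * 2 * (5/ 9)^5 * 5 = -312500/ 2187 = -142.89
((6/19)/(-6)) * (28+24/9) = -92/57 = -1.61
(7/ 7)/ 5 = 1/ 5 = 0.20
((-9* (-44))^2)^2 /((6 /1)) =4098542976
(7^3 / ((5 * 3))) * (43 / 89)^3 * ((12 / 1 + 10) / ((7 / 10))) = 171417092 / 2114907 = 81.05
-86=-86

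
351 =351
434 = 434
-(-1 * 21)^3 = 9261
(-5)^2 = 25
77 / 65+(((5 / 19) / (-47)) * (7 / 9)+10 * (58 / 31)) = 19.89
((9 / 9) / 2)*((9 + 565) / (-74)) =-287 / 74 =-3.88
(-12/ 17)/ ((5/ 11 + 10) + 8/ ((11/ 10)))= -44/ 1105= -0.04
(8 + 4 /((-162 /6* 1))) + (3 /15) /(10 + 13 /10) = 24010 /3051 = 7.87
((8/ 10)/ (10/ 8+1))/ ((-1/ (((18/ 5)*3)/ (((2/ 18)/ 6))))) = -5184/ 25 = -207.36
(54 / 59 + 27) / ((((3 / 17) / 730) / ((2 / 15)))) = 908412 / 59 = 15396.81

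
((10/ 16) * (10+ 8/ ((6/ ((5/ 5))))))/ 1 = 85/ 12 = 7.08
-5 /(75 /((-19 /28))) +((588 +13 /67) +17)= 17031433 /28140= 605.24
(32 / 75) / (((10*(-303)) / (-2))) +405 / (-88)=-46015309 / 9999000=-4.60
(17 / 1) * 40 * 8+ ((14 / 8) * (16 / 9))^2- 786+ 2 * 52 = 4767.68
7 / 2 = 3.50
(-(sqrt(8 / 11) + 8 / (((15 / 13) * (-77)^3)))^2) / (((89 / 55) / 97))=-3308231597734552 / 75884693841495 + 40352 * sqrt(22) / 121894311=-43.59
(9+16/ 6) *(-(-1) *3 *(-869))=-30415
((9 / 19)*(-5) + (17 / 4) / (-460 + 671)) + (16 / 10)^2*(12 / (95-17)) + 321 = 1662769783 / 5211700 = 319.05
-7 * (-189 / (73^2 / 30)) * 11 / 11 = 39690 / 5329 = 7.45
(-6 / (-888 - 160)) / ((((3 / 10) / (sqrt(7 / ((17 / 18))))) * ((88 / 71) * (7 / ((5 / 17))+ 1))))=5325 * sqrt(238) / 48602048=0.00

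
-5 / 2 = -2.50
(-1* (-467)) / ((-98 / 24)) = -5604 / 49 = -114.37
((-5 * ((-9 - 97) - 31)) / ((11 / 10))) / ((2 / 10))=34250 / 11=3113.64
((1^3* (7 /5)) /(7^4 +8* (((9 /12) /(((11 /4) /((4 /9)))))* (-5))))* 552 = 127512 /395365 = 0.32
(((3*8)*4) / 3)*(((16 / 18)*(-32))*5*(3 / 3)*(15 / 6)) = -102400 / 9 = -11377.78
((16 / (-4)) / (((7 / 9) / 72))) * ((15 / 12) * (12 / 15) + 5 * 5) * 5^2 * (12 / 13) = -1555200 / 7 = -222171.43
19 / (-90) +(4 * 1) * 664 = 239021 / 90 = 2655.79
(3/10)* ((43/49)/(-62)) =-129/30380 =-0.00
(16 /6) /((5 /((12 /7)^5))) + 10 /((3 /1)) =2831006 /252105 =11.23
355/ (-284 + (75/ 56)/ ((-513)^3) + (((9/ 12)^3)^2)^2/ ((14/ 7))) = -3752382702267924480/ 3001738750939751971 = -1.25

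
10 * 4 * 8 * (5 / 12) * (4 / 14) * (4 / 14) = 1600 / 147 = 10.88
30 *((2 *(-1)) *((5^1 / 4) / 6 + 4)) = -505 / 2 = -252.50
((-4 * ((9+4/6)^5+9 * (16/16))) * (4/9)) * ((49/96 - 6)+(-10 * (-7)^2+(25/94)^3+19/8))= 50408338493815996/681182703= 74001201.55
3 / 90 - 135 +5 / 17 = -68683 / 510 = -134.67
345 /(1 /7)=2415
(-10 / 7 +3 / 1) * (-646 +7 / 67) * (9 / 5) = -856845 / 469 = -1826.96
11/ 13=0.85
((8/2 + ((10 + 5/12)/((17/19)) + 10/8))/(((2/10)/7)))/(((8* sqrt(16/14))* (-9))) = -60305* sqrt(14)/29376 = -7.68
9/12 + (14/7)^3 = 35/4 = 8.75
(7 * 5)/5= 7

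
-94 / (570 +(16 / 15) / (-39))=-27495 / 166717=-0.16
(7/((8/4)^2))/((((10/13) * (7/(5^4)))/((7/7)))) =1625/8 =203.12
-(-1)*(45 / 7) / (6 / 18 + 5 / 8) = 1080 / 161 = 6.71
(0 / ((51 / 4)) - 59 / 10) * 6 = -177 / 5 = -35.40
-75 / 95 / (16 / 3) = -45 / 304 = -0.15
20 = 20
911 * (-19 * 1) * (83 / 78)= -1436647 / 78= -18418.55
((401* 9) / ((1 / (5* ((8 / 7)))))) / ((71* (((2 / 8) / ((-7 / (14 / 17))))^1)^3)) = -5673925440 / 497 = -11416348.97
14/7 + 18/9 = 4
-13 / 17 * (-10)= 130 / 17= 7.65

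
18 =18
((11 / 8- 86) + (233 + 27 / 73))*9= 781803 / 584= 1338.70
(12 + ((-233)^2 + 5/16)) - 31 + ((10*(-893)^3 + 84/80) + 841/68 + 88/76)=-184010910967293/25840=-7121165285.11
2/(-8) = -1/4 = -0.25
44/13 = 3.38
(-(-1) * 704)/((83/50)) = 35200/83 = 424.10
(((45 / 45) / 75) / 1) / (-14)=-1 / 1050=-0.00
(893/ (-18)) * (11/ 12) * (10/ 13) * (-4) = 139.93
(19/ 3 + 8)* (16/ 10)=344/ 15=22.93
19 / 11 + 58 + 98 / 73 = 49039 / 803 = 61.07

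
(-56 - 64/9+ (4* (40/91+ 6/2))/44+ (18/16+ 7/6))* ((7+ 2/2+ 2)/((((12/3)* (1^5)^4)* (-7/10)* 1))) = 109021075/504504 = 216.10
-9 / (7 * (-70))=9 / 490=0.02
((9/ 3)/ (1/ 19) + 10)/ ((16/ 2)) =67/ 8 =8.38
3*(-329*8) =-7896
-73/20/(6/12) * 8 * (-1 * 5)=292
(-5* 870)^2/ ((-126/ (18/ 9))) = -2102500/ 7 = -300357.14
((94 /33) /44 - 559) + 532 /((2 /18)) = 3070301 /726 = 4229.06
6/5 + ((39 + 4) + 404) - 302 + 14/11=8111/55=147.47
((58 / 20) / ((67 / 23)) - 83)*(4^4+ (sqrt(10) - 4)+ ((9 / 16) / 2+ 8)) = -457620247 / 21440 - 54943*sqrt(10) / 670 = -21603.55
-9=-9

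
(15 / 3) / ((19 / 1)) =5 / 19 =0.26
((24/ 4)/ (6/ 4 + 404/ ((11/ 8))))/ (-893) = -132/ 5801821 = -0.00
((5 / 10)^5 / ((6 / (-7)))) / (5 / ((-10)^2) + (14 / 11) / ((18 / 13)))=-1155 / 30704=-0.04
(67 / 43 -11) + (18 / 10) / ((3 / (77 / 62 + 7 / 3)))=-19453 / 2666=-7.30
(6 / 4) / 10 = 3 / 20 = 0.15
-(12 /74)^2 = -36 /1369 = -0.03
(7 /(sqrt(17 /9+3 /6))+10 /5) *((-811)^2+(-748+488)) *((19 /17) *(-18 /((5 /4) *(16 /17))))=-2360942451 *sqrt(86) /430-112425831 /5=-73402560.57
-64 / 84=-16 / 21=-0.76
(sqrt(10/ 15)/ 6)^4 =0.00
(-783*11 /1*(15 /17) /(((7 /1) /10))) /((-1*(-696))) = -7425 /476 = -15.60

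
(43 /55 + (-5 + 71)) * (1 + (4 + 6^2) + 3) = 2938.40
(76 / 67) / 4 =19 / 67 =0.28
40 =40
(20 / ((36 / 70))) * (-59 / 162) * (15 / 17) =-51625 / 4131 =-12.50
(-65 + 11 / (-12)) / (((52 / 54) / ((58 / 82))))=-206451 / 4264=-48.42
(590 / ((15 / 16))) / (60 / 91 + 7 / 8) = 1374464 / 3351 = 410.17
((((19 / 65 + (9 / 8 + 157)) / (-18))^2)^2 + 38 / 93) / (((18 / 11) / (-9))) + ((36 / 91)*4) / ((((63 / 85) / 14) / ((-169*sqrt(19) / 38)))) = -7180572307582686463 / 217593692160000 - 17680*sqrt(19) / 133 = -33579.35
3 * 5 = 15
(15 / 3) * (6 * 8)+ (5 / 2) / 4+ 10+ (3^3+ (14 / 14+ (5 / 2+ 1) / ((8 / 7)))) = 4507 / 16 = 281.69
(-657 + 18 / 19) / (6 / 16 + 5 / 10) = -749.77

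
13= 13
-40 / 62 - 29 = -919 / 31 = -29.65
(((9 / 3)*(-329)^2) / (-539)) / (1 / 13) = -86151 / 11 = -7831.91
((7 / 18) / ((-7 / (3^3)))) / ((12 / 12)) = -3 / 2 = -1.50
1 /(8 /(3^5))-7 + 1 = 195 /8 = 24.38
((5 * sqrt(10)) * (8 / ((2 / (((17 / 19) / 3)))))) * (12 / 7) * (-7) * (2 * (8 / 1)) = -3621.64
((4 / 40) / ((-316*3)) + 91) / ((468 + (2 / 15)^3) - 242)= 0.40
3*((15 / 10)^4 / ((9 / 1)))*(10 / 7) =135 / 56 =2.41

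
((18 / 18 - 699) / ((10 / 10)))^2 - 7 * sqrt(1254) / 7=487204 - sqrt(1254)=487168.59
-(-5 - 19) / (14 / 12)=144 / 7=20.57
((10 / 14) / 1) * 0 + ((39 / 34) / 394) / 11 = 39 / 147356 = 0.00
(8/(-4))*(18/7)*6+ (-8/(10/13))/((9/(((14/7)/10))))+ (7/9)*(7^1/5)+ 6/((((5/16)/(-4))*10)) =-11869/315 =-37.68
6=6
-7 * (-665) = 4655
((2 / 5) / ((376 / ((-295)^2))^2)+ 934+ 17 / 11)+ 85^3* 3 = 1864738.09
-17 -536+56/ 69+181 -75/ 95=-487663/ 1311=-371.98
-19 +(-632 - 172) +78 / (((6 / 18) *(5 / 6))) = -2711 / 5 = -542.20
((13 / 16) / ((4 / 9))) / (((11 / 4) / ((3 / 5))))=351 / 880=0.40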